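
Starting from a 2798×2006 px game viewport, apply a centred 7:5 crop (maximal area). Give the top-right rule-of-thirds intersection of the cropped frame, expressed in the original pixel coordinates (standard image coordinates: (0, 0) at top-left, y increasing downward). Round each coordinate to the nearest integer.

2798/2006 < 7/5, so the 7:5 crop keeps the full width 2798 and trims height to 2798 × 5/7 = 1998.57 px.
Top offset = (2006 − 1998.57)/2 = 3.71 px; left offset = 0.
Top-right is two-thirds across and one-third down within the crop:
x = 0.00 + 2 × 2798.00/3 ≈ 1865; y = 3.71 + 1 × 1998.57/3 ≈ 670.

(1865, 670)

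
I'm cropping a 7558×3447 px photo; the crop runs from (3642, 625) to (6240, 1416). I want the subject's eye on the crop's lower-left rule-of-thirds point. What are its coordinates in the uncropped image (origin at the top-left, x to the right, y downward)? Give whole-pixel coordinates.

x = 4508 px, y = 1152 px

Crop width = 6240 − 3642 = 2598 px; one third is 866.00 px.
Crop height = 1416 − 625 = 791 px; one third is 263.67 px.
The lower-left point is one-third across and two-thirds down within the crop:
x = 3642 + 1 × 866.00 ≈ 4508; y = 625 + 2 × 263.67 ≈ 1152.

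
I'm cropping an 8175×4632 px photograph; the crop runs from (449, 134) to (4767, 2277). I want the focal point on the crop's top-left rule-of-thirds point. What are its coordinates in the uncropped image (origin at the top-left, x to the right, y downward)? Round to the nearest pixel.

(1888, 848)

Crop width = 4767 − 449 = 4318 px; one third is 1439.33 px.
Crop height = 2277 − 134 = 2143 px; one third is 714.33 px.
The top-left point is one-third across and one-third down within the crop:
x = 449 + 1 × 1439.33 ≈ 1888; y = 134 + 1 × 714.33 ≈ 848.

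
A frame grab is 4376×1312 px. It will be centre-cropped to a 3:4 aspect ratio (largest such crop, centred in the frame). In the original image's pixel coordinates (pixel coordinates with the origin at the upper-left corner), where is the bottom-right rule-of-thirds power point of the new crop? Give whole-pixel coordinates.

(2352, 875)

4376/1312 > 3/4, so the 3:4 crop keeps the full height 1312 and trims width to 1312 × 3/4 = 984.00 px.
Left offset = (4376 − 984.00)/2 = 1696.00 px; top offset = 0.
Bottom-right is two-thirds across and two-thirds down within the crop:
x = 1696.00 + 2 × 984.00/3 ≈ 2352; y = 0.00 + 2 × 1312.00/3 ≈ 875.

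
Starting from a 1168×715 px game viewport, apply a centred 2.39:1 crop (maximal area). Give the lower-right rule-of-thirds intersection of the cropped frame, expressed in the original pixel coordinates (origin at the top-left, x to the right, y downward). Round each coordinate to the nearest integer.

1168/715 < 2.39/1, so the 2.39:1 crop keeps the full width 1168 and trims height to 1168 × 1/2.39 = 488.70 px.
Top offset = (715 − 488.70)/2 = 113.15 px; left offset = 0.
Lower-right is two-thirds across and two-thirds down within the crop:
x = 0.00 + 2 × 1168.00/3 ≈ 779; y = 113.15 + 2 × 488.70/3 ≈ 439.

x = 779 px, y = 439 px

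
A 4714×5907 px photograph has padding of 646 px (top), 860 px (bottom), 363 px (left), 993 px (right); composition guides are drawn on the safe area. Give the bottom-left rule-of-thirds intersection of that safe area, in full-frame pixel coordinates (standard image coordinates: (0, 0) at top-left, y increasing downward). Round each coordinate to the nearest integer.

x = 1482 px, y = 3580 px

Content width = 4714 − 363 − 993 = 3358 px; content height = 5907 − 646 − 860 = 4401 px.
Bottom-left is one-third across and two-thirds down within the safe area.
x = 363 + 1 × 3358/3 = 363 + 1119.33 ≈ 1482
y = 646 + 2 × 4401/3 = 646 + 2934.00 ≈ 3580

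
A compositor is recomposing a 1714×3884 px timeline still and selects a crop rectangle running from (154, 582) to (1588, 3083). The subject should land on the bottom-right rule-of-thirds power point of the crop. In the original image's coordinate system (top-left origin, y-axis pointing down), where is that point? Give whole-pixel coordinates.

x = 1110 px, y = 2249 px

Crop width = 1588 − 154 = 1434 px; one third is 478.00 px.
Crop height = 3083 − 582 = 2501 px; one third is 833.67 px.
The bottom-right point is two-thirds across and two-thirds down within the crop:
x = 154 + 2 × 478.00 ≈ 1110; y = 582 + 2 × 833.67 ≈ 2249.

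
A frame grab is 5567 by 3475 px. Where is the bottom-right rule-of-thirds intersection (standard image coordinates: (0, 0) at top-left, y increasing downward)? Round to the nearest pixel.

(3711, 2317)

The bottom-right point sits two-thirds of the way across and two-thirds of the way down.
x = 2 × 5567/3 ≈ 3711; y = 2 × 3475/3 ≈ 2317.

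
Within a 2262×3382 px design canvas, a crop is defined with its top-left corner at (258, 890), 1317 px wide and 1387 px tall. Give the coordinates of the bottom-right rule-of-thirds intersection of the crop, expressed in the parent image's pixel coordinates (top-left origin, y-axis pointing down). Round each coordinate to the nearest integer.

One third of the crop width 1317 is 439.00 px.
One third of the crop height 1387 is 462.33 px.
The bottom-right point is two-thirds across and two-thirds down within the crop:
x = 258 + 2 × 439.00 ≈ 1136; y = 890 + 2 × 462.33 ≈ 1815.

x = 1136 px, y = 1815 px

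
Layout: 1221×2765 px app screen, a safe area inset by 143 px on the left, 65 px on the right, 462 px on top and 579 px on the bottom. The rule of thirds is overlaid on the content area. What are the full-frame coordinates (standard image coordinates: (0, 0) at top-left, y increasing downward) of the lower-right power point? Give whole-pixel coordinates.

(818, 1611)

Content width = 1221 − 143 − 65 = 1013 px; content height = 2765 − 462 − 579 = 1724 px.
Lower-right is two-thirds across and two-thirds down within the content area.
x = 143 + 2 × 1013/3 = 143 + 675.33 ≈ 818
y = 462 + 2 × 1724/3 = 462 + 1149.33 ≈ 1611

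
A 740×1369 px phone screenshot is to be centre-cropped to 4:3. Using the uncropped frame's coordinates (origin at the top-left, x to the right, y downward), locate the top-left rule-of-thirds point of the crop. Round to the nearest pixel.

740/1369 < 4/3, so the 4:3 crop keeps the full width 740 and trims height to 740 × 3/4 = 555.00 px.
Top offset = (1369 − 555.00)/2 = 407.00 px; left offset = 0.
Top-left is one-third across and one-third down within the crop:
x = 0.00 + 1 × 740.00/3 ≈ 247; y = 407.00 + 1 × 555.00/3 ≈ 592.

x = 247 px, y = 592 px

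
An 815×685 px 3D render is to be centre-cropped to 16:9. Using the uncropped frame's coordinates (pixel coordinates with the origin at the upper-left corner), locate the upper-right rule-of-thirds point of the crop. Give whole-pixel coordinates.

815/685 < 16/9, so the 16:9 crop keeps the full width 815 and trims height to 815 × 9/16 = 458.44 px.
Top offset = (685 − 458.44)/2 = 113.28 px; left offset = 0.
Upper-right is two-thirds across and one-third down within the crop:
x = 0.00 + 2 × 815.00/3 ≈ 543; y = 113.28 + 1 × 458.44/3 ≈ 266.

x = 543 px, y = 266 px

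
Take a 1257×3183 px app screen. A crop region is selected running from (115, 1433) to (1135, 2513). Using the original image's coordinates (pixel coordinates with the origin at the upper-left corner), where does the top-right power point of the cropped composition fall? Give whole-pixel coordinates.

(795, 1793)

Crop width = 1135 − 115 = 1020 px; one third is 340.00 px.
Crop height = 2513 − 1433 = 1080 px; one third is 360.00 px.
The top-right point is two-thirds across and one-third down within the crop:
x = 115 + 2 × 340.00 ≈ 795; y = 1433 + 1 × 360.00 ≈ 1793.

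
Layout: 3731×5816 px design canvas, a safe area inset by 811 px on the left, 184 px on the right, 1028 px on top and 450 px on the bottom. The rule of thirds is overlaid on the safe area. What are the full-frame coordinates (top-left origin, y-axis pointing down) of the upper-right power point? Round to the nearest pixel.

x = 2635 px, y = 2474 px

Content width = 3731 − 811 − 184 = 2736 px; content height = 5816 − 1028 − 450 = 4338 px.
Upper-right is two-thirds across and one-third down within the safe area.
x = 811 + 2 × 2736/3 = 811 + 1824.00 ≈ 2635
y = 1028 + 1 × 4338/3 = 1028 + 1446.00 ≈ 2474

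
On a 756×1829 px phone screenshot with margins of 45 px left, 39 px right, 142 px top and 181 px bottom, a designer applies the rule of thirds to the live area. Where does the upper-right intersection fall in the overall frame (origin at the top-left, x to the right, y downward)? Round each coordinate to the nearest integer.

Content width = 756 − 45 − 39 = 672 px; content height = 1829 − 142 − 181 = 1506 px.
Upper-right is two-thirds across and one-third down within the live area.
x = 45 + 2 × 672/3 = 45 + 448.00 ≈ 493
y = 142 + 1 × 1506/3 = 142 + 502.00 ≈ 644

x = 493 px, y = 644 px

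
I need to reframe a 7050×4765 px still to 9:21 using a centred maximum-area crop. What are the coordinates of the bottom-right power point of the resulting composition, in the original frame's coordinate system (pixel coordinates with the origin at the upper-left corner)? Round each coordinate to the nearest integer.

(3865, 3177)

7050/4765 > 9/21, so the 9:21 crop keeps the full height 4765 and trims width to 4765 × 9/21 = 2042.14 px.
Left offset = (7050 − 2042.14)/2 = 2503.93 px; top offset = 0.
Bottom-right is two-thirds across and two-thirds down within the crop:
x = 2503.93 + 2 × 2042.14/3 ≈ 3865; y = 0.00 + 2 × 4765.00/3 ≈ 3177.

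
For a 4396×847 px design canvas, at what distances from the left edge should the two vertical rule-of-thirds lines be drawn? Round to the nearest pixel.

x = 1465 px and x = 2931 px

4396 / 3 = 1465.33, so the vertical lines sit at one and two thirds of 4396.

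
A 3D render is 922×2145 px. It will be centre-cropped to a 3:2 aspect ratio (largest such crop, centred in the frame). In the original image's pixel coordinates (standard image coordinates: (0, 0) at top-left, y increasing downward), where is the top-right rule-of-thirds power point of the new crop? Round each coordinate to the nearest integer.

(615, 970)

922/2145 < 3/2, so the 3:2 crop keeps the full width 922 and trims height to 922 × 2/3 = 614.67 px.
Top offset = (2145 − 614.67)/2 = 765.17 px; left offset = 0.
Top-right is two-thirds across and one-third down within the crop:
x = 0.00 + 2 × 922.00/3 ≈ 615; y = 765.17 + 1 × 614.67/3 ≈ 970.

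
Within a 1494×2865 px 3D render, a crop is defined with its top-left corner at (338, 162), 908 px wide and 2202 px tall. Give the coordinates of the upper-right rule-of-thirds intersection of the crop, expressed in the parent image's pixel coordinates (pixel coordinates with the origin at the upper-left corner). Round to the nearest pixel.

x = 943 px, y = 896 px

One third of the crop width 908 is 302.67 px.
One third of the crop height 2202 is 734.00 px.
The upper-right point is two-thirds across and one-third down within the crop:
x = 338 + 2 × 302.67 ≈ 943; y = 162 + 1 × 734.00 ≈ 896.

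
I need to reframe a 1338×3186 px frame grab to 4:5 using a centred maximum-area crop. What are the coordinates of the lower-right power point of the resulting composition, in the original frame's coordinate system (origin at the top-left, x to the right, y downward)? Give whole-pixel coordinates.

(892, 1872)

1338/3186 < 4/5, so the 4:5 crop keeps the full width 1338 and trims height to 1338 × 5/4 = 1672.50 px.
Top offset = (3186 − 1672.50)/2 = 756.75 px; left offset = 0.
Lower-right is two-thirds across and two-thirds down within the crop:
x = 0.00 + 2 × 1338.00/3 ≈ 892; y = 756.75 + 2 × 1672.50/3 ≈ 1872.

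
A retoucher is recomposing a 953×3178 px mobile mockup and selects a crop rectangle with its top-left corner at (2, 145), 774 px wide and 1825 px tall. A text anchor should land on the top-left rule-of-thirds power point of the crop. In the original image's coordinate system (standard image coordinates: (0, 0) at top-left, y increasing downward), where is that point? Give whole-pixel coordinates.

One third of the crop width 774 is 258.00 px.
One third of the crop height 1825 is 608.33 px.
The top-left point is one-third across and one-third down within the crop:
x = 2 + 1 × 258.00 ≈ 260; y = 145 + 1 × 608.33 ≈ 753.

(260, 753)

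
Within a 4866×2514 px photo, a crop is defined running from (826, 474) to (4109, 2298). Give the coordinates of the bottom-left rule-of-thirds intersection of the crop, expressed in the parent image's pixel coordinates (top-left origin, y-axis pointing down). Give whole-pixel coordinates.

Crop width = 4109 − 826 = 3283 px; one third is 1094.33 px.
Crop height = 2298 − 474 = 1824 px; one third is 608.00 px.
The bottom-left point is one-third across and two-thirds down within the crop:
x = 826 + 1 × 1094.33 ≈ 1920; y = 474 + 2 × 608.00 ≈ 1690.

x = 1920 px, y = 1690 px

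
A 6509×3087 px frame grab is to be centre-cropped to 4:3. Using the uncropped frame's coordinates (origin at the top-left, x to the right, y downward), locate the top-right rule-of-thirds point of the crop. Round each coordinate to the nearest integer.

6509/3087 > 4/3, so the 4:3 crop keeps the full height 3087 and trims width to 3087 × 4/3 = 4116.00 px.
Left offset = (6509 − 4116.00)/2 = 1196.50 px; top offset = 0.
Top-right is two-thirds across and one-third down within the crop:
x = 1196.50 + 2 × 4116.00/3 ≈ 3941; y = 0.00 + 1 × 3087.00/3 ≈ 1029.

(3941, 1029)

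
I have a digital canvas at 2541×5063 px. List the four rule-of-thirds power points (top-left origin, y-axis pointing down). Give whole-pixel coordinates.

One third of 2541 is 847; one third of 5063 is 1687.67.
Vertical third lines at x = 847 and x = 1694; horizontal third lines at y = 1688 and y = 3375.

(847, 1688), (1694, 1688), (847, 3375), (1694, 3375)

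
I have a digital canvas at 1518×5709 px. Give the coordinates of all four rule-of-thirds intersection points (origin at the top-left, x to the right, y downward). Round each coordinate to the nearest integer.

(506, 1903), (1012, 1903), (506, 3806), (1012, 3806)

One third of 1518 is 506; one third of 5709 is 1903.
Vertical third lines at x = 506 and x = 1012; horizontal third lines at y = 1903 and y = 3806.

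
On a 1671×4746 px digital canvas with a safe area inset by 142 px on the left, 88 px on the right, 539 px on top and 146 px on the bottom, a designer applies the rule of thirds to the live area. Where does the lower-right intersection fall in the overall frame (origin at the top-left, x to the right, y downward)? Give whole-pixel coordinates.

Content width = 1671 − 142 − 88 = 1441 px; content height = 4746 − 539 − 146 = 4061 px.
Lower-right is two-thirds across and two-thirds down within the live area.
x = 142 + 2 × 1441/3 = 142 + 960.67 ≈ 1103
y = 539 + 2 × 4061/3 = 539 + 2707.33 ≈ 3246

(1103, 3246)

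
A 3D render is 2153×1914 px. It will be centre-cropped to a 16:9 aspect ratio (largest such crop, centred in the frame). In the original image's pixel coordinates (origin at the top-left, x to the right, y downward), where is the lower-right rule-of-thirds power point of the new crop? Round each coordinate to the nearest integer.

(1435, 1159)

2153/1914 < 16/9, so the 16:9 crop keeps the full width 2153 and trims height to 2153 × 9/16 = 1211.06 px.
Top offset = (1914 − 1211.06)/2 = 351.47 px; left offset = 0.
Lower-right is two-thirds across and two-thirds down within the crop:
x = 0.00 + 2 × 2153.00/3 ≈ 1435; y = 351.47 + 2 × 1211.06/3 ≈ 1159.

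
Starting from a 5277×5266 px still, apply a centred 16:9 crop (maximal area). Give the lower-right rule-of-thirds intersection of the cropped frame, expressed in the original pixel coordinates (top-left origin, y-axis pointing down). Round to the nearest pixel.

5277/5266 < 16/9, so the 16:9 crop keeps the full width 5277 and trims height to 5277 × 9/16 = 2968.31 px.
Top offset = (5266 − 2968.31)/2 = 1148.84 px; left offset = 0.
Lower-right is two-thirds across and two-thirds down within the crop:
x = 0.00 + 2 × 5277.00/3 ≈ 3518; y = 1148.84 + 2 × 2968.31/3 ≈ 3128.

x = 3518 px, y = 3128 px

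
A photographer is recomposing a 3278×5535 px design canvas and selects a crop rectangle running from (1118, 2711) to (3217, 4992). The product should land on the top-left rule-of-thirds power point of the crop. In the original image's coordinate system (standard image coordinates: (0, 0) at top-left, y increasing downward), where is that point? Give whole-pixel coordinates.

x = 1818 px, y = 3471 px

Crop width = 3217 − 1118 = 2099 px; one third is 699.67 px.
Crop height = 4992 − 2711 = 2281 px; one third is 760.33 px.
The top-left point is one-third across and one-third down within the crop:
x = 1118 + 1 × 699.67 ≈ 1818; y = 2711 + 1 × 760.33 ≈ 3471.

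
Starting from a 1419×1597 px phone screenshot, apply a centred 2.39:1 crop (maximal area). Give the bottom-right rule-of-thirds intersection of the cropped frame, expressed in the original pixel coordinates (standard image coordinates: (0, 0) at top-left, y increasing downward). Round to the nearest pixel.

1419/1597 < 2.39/1, so the 2.39:1 crop keeps the full width 1419 and trims height to 1419 × 1/2.39 = 593.72 px.
Top offset = (1597 − 593.72)/2 = 501.64 px; left offset = 0.
Bottom-right is two-thirds across and two-thirds down within the crop:
x = 0.00 + 2 × 1419.00/3 ≈ 946; y = 501.64 + 2 × 593.72/3 ≈ 897.

(946, 897)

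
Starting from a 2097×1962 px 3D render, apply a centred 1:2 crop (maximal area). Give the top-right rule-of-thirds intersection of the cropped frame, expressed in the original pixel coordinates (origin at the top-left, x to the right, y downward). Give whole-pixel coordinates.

(1212, 654)

2097/1962 > 1/2, so the 1:2 crop keeps the full height 1962 and trims width to 1962 × 1/2 = 981.00 px.
Left offset = (2097 − 981.00)/2 = 558.00 px; top offset = 0.
Top-right is two-thirds across and one-third down within the crop:
x = 558.00 + 2 × 981.00/3 ≈ 1212; y = 0.00 + 1 × 1962.00/3 ≈ 654.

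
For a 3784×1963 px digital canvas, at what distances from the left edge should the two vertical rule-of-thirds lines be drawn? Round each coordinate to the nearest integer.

3784 / 3 = 1261.33, so the vertical lines sit at one and two thirds of 3784.

x = 1261 px and x = 2523 px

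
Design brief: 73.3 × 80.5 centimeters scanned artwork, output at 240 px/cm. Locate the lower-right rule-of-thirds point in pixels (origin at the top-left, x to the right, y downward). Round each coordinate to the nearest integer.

In pixels the canvas is 73.3 × 240 = 17592 wide and 80.5 × 240 = 19320 tall.
The lower-right point is two-thirds across and two-thirds down:
x = 2 × 17592/3 ≈ 11728; y = 2 × 19320/3 ≈ 12880.

(11728, 12880)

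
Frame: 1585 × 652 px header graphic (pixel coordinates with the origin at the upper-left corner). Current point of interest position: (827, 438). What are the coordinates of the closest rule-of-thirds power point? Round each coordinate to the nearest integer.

x = 1057 px, y = 435 px

Third lines: x ∈ {528, 1057}, y ∈ {217, 435}.
827 is closer to x = 1057; 438 is closer to y = 435.
So the nearest intersection is the lower-right power point.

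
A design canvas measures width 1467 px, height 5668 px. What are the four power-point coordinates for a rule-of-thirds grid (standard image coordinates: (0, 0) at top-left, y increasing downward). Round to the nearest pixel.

(489, 1889), (978, 1889), (489, 3779), (978, 3779)

One third of 1467 is 489; one third of 5668 is 1889.33.
Vertical third lines at x = 489 and x = 978; horizontal third lines at y = 1889 and y = 3779.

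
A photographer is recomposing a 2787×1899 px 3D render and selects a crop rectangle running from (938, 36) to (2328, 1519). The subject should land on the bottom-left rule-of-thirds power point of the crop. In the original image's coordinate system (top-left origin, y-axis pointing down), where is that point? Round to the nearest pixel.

Crop width = 2328 − 938 = 1390 px; one third is 463.33 px.
Crop height = 1519 − 36 = 1483 px; one third is 494.33 px.
The bottom-left point is one-third across and two-thirds down within the crop:
x = 938 + 1 × 463.33 ≈ 1401; y = 36 + 2 × 494.33 ≈ 1025.

x = 1401 px, y = 1025 px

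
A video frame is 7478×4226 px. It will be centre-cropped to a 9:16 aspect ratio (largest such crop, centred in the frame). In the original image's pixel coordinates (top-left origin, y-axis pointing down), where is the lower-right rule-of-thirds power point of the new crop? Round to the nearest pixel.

(4135, 2817)

7478/4226 > 9/16, so the 9:16 crop keeps the full height 4226 and trims width to 4226 × 9/16 = 2377.12 px.
Left offset = (7478 − 2377.12)/2 = 2550.44 px; top offset = 0.
Lower-right is two-thirds across and two-thirds down within the crop:
x = 2550.44 + 2 × 2377.12/3 ≈ 4135; y = 0.00 + 2 × 4226.00/3 ≈ 2817.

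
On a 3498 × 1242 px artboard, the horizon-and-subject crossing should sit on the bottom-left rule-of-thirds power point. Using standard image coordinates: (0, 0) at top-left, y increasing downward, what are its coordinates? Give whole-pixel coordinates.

The bottom-left point sits one-third of the way across and two-thirds of the way down.
x = 1 × 3498/3 ≈ 1166; y = 2 × 1242/3 ≈ 828.

x = 1166 px, y = 828 px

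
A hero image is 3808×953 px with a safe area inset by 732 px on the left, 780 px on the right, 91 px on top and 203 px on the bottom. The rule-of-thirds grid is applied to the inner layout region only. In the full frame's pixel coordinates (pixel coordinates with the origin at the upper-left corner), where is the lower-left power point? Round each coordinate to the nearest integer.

x = 1497 px, y = 530 px

Content width = 3808 − 732 − 780 = 2296 px; content height = 953 − 91 − 203 = 659 px.
Lower-left is one-third across and two-thirds down within the inner layout region.
x = 732 + 1 × 2296/3 = 732 + 765.33 ≈ 1497
y = 91 + 2 × 659/3 = 91 + 439.33 ≈ 530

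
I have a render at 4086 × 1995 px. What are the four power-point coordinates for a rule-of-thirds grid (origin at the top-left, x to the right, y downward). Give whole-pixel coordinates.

One third of 4086 is 1362; one third of 1995 is 665.
Vertical third lines at x = 1362 and x = 2724; horizontal third lines at y = 665 and y = 1330.

(1362, 665), (2724, 665), (1362, 1330), (2724, 1330)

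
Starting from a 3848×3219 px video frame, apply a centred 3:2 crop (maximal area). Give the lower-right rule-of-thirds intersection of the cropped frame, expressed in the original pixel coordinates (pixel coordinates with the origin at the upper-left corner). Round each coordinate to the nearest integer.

3848/3219 < 3/2, so the 3:2 crop keeps the full width 3848 and trims height to 3848 × 2/3 = 2565.33 px.
Top offset = (3219 − 2565.33)/2 = 326.83 px; left offset = 0.
Lower-right is two-thirds across and two-thirds down within the crop:
x = 0.00 + 2 × 3848.00/3 ≈ 2565; y = 326.83 + 2 × 2565.33/3 ≈ 2037.

x = 2565 px, y = 2037 px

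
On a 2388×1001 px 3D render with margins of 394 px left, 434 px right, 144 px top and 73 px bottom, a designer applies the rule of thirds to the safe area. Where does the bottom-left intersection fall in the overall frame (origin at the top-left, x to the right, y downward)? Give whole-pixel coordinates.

Content width = 2388 − 394 − 434 = 1560 px; content height = 1001 − 144 − 73 = 784 px.
Bottom-left is one-third across and two-thirds down within the safe area.
x = 394 + 1 × 1560/3 = 394 + 520.00 ≈ 914
y = 144 + 2 × 784/3 = 144 + 522.67 ≈ 667

(914, 667)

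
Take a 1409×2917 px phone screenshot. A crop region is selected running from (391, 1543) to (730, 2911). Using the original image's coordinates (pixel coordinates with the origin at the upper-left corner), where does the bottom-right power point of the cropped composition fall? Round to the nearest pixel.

(617, 2455)

Crop width = 730 − 391 = 339 px; one third is 113.00 px.
Crop height = 2911 − 1543 = 1368 px; one third is 456.00 px.
The bottom-right point is two-thirds across and two-thirds down within the crop:
x = 391 + 2 × 113.00 ≈ 617; y = 1543 + 2 × 456.00 ≈ 2455.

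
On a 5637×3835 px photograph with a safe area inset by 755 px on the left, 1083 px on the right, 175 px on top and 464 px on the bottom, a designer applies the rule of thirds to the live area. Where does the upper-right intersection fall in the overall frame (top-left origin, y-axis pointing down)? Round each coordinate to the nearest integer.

x = 3288 px, y = 1240 px

Content width = 5637 − 755 − 1083 = 3799 px; content height = 3835 − 175 − 464 = 3196 px.
Upper-right is two-thirds across and one-third down within the live area.
x = 755 + 2 × 3799/3 = 755 + 2532.67 ≈ 3288
y = 175 + 1 × 3196/3 = 175 + 1065.33 ≈ 1240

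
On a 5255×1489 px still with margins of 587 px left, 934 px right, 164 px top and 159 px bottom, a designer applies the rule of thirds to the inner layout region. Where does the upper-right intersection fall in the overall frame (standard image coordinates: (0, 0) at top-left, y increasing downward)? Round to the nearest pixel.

x = 3076 px, y = 553 px

Content width = 5255 − 587 − 934 = 3734 px; content height = 1489 − 164 − 159 = 1166 px.
Upper-right is two-thirds across and one-third down within the inner layout region.
x = 587 + 2 × 3734/3 = 587 + 2489.33 ≈ 3076
y = 164 + 1 × 1166/3 = 164 + 388.67 ≈ 553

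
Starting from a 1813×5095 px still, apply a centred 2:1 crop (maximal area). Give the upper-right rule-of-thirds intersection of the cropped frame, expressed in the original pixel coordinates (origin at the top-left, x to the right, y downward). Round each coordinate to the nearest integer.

(1209, 2396)

1813/5095 < 2/1, so the 2:1 crop keeps the full width 1813 and trims height to 1813 × 1/2 = 906.50 px.
Top offset = (5095 − 906.50)/2 = 2094.25 px; left offset = 0.
Upper-right is two-thirds across and one-third down within the crop:
x = 0.00 + 2 × 1813.00/3 ≈ 1209; y = 2094.25 + 1 × 906.50/3 ≈ 2396.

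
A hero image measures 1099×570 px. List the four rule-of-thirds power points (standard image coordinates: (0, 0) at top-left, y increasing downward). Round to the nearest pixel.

(366, 190), (733, 190), (366, 380), (733, 380)

One third of 1099 is 366.33; one third of 570 is 190.
Vertical third lines at x = 366 and x = 733; horizontal third lines at y = 190 and y = 380.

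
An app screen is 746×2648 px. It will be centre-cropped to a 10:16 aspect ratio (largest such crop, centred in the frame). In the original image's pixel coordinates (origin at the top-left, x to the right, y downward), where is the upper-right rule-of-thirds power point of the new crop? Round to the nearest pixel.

(497, 1125)

746/2648 < 10/16, so the 10:16 crop keeps the full width 746 and trims height to 746 × 16/10 = 1193.60 px.
Top offset = (2648 − 1193.60)/2 = 727.20 px; left offset = 0.
Upper-right is two-thirds across and one-third down within the crop:
x = 0.00 + 2 × 746.00/3 ≈ 497; y = 727.20 + 1 × 1193.60/3 ≈ 1125.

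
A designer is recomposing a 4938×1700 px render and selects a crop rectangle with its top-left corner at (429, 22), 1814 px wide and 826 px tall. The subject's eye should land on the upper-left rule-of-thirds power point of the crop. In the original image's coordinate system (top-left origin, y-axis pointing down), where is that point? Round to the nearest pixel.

x = 1034 px, y = 297 px

One third of the crop width 1814 is 604.67 px.
One third of the crop height 826 is 275.33 px.
The upper-left point is one-third across and one-third down within the crop:
x = 429 + 1 × 604.67 ≈ 1034; y = 22 + 1 × 275.33 ≈ 297.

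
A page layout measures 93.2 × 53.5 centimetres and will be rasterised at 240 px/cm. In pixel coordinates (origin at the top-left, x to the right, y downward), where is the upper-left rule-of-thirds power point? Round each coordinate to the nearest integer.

x = 7456 px, y = 4280 px

In pixels the canvas is 93.2 × 240 = 22368 wide and 53.5 × 240 = 12840 tall.
The upper-left point is one-third across and one-third down:
x = 1 × 22368/3 ≈ 7456; y = 1 × 12840/3 ≈ 4280.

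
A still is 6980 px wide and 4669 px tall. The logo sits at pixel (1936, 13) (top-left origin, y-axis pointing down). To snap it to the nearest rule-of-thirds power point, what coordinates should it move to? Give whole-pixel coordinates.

(2327, 1556)

Third lines: x ∈ {2327, 4653}, y ∈ {1556, 3113}.
1936 is closer to x = 2327; 13 is closer to y = 1556.
So the nearest intersection is the upper-left power point.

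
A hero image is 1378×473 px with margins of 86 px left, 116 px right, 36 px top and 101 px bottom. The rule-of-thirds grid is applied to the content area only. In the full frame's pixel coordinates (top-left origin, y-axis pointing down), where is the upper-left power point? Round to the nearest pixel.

Content width = 1378 − 86 − 116 = 1176 px; content height = 473 − 36 − 101 = 336 px.
Upper-left is one-third across and one-third down within the content area.
x = 86 + 1 × 1176/3 = 86 + 392.00 ≈ 478
y = 36 + 1 × 336/3 = 36 + 112.00 ≈ 148

x = 478 px, y = 148 px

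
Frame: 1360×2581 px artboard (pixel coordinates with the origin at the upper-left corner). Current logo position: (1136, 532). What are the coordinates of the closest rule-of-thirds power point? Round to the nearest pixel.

Third lines: x ∈ {453, 907}, y ∈ {860, 1721}.
1136 is closer to x = 907; 532 is closer to y = 860.
So the nearest intersection is the upper-right power point.

x = 907 px, y = 860 px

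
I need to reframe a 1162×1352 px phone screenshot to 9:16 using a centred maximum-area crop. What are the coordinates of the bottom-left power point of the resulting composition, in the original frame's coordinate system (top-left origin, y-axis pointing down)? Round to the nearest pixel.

x = 454 px, y = 901 px

1162/1352 > 9/16, so the 9:16 crop keeps the full height 1352 and trims width to 1352 × 9/16 = 760.50 px.
Left offset = (1162 − 760.50)/2 = 200.75 px; top offset = 0.
Bottom-left is one-third across and two-thirds down within the crop:
x = 200.75 + 1 × 760.50/3 ≈ 454; y = 0.00 + 2 × 1352.00/3 ≈ 901.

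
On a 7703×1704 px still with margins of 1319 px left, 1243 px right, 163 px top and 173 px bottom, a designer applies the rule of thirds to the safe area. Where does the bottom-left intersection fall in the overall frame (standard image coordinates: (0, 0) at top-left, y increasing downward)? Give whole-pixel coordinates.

Content width = 7703 − 1319 − 1243 = 5141 px; content height = 1704 − 163 − 173 = 1368 px.
Bottom-left is one-third across and two-thirds down within the safe area.
x = 1319 + 1 × 5141/3 = 1319 + 1713.67 ≈ 3033
y = 163 + 2 × 1368/3 = 163 + 912.00 ≈ 1075

(3033, 1075)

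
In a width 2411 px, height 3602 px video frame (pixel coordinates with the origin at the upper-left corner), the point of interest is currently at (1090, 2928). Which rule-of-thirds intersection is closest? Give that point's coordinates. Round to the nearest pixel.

x = 804 px, y = 2401 px

Third lines: x ∈ {804, 1607}, y ∈ {1201, 2401}.
1090 is closer to x = 804; 2928 is closer to y = 2401.
So the nearest intersection is the lower-left power point.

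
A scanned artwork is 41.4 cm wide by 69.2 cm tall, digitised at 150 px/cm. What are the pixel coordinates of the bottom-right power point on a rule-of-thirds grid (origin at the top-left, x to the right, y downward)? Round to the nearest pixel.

In pixels the canvas is 41.4 × 150 = 6210 wide and 69.2 × 150 = 10380 tall.
The bottom-right point is two-thirds across and two-thirds down:
x = 2 × 6210/3 ≈ 4140; y = 2 × 10380/3 ≈ 6920.

(4140, 6920)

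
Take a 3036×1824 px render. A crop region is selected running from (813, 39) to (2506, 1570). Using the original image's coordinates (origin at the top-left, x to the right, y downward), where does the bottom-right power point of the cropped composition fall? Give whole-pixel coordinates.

Crop width = 2506 − 813 = 1693 px; one third is 564.33 px.
Crop height = 1570 − 39 = 1531 px; one third is 510.33 px.
The bottom-right point is two-thirds across and two-thirds down within the crop:
x = 813 + 2 × 564.33 ≈ 1942; y = 39 + 2 × 510.33 ≈ 1060.

x = 1942 px, y = 1060 px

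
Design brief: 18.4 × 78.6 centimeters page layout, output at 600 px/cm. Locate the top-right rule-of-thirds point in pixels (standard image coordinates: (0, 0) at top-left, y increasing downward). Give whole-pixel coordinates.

x = 7360 px, y = 15720 px

In pixels the canvas is 18.4 × 600 = 11040 wide and 78.6 × 600 = 47160 tall.
The top-right point is two-thirds across and one-third down:
x = 2 × 11040/3 ≈ 7360; y = 1 × 47160/3 ≈ 15720.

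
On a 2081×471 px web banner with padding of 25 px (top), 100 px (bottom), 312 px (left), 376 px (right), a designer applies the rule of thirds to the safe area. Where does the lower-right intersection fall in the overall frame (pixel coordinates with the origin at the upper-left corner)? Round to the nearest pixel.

Content width = 2081 − 312 − 376 = 1393 px; content height = 471 − 25 − 100 = 346 px.
Lower-right is two-thirds across and two-thirds down within the safe area.
x = 312 + 2 × 1393/3 = 312 + 928.67 ≈ 1241
y = 25 + 2 × 346/3 = 25 + 230.67 ≈ 256

(1241, 256)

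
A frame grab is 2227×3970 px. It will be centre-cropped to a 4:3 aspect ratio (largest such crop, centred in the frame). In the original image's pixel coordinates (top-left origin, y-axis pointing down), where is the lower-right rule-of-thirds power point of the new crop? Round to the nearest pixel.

2227/3970 < 4/3, so the 4:3 crop keeps the full width 2227 and trims height to 2227 × 3/4 = 1670.25 px.
Top offset = (3970 − 1670.25)/2 = 1149.88 px; left offset = 0.
Lower-right is two-thirds across and two-thirds down within the crop:
x = 0.00 + 2 × 2227.00/3 ≈ 1485; y = 1149.88 + 2 × 1670.25/3 ≈ 2263.

(1485, 2263)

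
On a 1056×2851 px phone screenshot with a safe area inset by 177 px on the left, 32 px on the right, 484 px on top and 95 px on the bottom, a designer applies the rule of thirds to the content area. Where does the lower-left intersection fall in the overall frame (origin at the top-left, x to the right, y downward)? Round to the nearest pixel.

Content width = 1056 − 177 − 32 = 847 px; content height = 2851 − 484 − 95 = 2272 px.
Lower-left is one-third across and two-thirds down within the content area.
x = 177 + 1 × 847/3 = 177 + 282.33 ≈ 459
y = 484 + 2 × 2272/3 = 484 + 1514.67 ≈ 1999

(459, 1999)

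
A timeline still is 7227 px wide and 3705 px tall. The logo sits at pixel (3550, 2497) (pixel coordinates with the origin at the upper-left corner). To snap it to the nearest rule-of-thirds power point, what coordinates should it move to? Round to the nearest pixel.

Third lines: x ∈ {2409, 4818}, y ∈ {1235, 2470}.
3550 is closer to x = 2409; 2497 is closer to y = 2470.
So the nearest intersection is the lower-left power point.

(2409, 2470)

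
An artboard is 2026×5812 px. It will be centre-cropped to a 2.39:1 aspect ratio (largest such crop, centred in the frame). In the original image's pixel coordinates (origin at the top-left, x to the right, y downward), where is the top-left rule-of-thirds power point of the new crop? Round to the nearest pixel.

(675, 2765)

2026/5812 < 2.39/1, so the 2.39:1 crop keeps the full width 2026 and trims height to 2026 × 1/2.39 = 847.70 px.
Top offset = (5812 − 847.70)/2 = 2482.15 px; left offset = 0.
Top-left is one-third across and one-third down within the crop:
x = 0.00 + 1 × 2026.00/3 ≈ 675; y = 2482.15 + 1 × 847.70/3 ≈ 2765.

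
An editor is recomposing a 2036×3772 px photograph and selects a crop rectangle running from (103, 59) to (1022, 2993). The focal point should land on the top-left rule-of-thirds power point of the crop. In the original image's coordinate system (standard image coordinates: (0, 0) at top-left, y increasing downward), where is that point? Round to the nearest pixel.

Crop width = 1022 − 103 = 919 px; one third is 306.33 px.
Crop height = 2993 − 59 = 2934 px; one third is 978.00 px.
The top-left point is one-third across and one-third down within the crop:
x = 103 + 1 × 306.33 ≈ 409; y = 59 + 1 × 978.00 ≈ 1037.

(409, 1037)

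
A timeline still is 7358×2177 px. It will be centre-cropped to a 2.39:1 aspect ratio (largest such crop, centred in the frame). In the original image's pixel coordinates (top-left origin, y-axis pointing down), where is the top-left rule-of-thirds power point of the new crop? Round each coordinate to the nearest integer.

7358/2177 > 2.39/1, so the 2.39:1 crop keeps the full height 2177 and trims width to 2177 × 2.39/1 = 5203.03 px.
Left offset = (7358 − 5203.03)/2 = 1077.48 px; top offset = 0.
Top-left is one-third across and one-third down within the crop:
x = 1077.48 + 1 × 5203.03/3 ≈ 2812; y = 0.00 + 1 × 2177.00/3 ≈ 726.

(2812, 726)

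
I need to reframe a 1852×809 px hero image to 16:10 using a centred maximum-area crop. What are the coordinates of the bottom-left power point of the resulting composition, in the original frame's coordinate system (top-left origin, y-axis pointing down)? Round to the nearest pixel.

x = 710 px, y = 539 px

1852/809 > 16/10, so the 16:10 crop keeps the full height 809 and trims width to 809 × 16/10 = 1294.40 px.
Left offset = (1852 − 1294.40)/2 = 278.80 px; top offset = 0.
Bottom-left is one-third across and two-thirds down within the crop:
x = 278.80 + 1 × 1294.40/3 ≈ 710; y = 0.00 + 2 × 809.00/3 ≈ 539.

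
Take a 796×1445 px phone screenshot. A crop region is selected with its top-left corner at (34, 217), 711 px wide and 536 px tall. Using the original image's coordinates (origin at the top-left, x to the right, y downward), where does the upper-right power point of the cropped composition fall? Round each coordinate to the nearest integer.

One third of the crop width 711 is 237.00 px.
One third of the crop height 536 is 178.67 px.
The upper-right point is two-thirds across and one-third down within the crop:
x = 34 + 2 × 237.00 ≈ 508; y = 217 + 1 × 178.67 ≈ 396.

x = 508 px, y = 396 px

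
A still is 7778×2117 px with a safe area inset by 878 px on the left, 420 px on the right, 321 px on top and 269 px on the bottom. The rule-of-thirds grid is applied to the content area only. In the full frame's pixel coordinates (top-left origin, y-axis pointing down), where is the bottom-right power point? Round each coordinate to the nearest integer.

Content width = 7778 − 878 − 420 = 6480 px; content height = 2117 − 321 − 269 = 1527 px.
Bottom-right is two-thirds across and two-thirds down within the content area.
x = 878 + 2 × 6480/3 = 878 + 4320.00 ≈ 5198
y = 321 + 2 × 1527/3 = 321 + 1018.00 ≈ 1339

(5198, 1339)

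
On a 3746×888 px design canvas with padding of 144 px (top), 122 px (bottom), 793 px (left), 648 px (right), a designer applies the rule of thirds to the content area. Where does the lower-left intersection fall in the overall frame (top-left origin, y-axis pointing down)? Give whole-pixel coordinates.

Content width = 3746 − 793 − 648 = 2305 px; content height = 888 − 144 − 122 = 622 px.
Lower-left is one-third across and two-thirds down within the content area.
x = 793 + 1 × 2305/3 = 793 + 768.33 ≈ 1561
y = 144 + 2 × 622/3 = 144 + 414.67 ≈ 559

(1561, 559)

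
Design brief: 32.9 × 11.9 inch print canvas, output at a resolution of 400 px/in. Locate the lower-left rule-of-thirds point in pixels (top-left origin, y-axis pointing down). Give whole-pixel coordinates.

(4387, 3173)

In pixels the canvas is 32.9 × 400 = 13160 wide and 11.9 × 400 = 4760 tall.
The lower-left point is one-third across and two-thirds down:
x = 1 × 13160/3 ≈ 4387; y = 2 × 4760/3 ≈ 3173.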